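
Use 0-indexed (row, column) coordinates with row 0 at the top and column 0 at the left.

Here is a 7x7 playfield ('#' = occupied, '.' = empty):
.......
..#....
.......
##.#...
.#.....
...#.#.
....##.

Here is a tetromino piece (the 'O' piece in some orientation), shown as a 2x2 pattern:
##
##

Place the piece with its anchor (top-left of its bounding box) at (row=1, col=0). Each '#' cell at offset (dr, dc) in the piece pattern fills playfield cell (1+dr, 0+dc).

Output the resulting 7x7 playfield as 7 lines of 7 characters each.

Answer: .......
###....
##.....
##.#...
.#.....
...#.#.
....##.

Derivation:
Fill (1+0,0+0) = (1,0)
Fill (1+0,0+1) = (1,1)
Fill (1+1,0+0) = (2,0)
Fill (1+1,0+1) = (2,1)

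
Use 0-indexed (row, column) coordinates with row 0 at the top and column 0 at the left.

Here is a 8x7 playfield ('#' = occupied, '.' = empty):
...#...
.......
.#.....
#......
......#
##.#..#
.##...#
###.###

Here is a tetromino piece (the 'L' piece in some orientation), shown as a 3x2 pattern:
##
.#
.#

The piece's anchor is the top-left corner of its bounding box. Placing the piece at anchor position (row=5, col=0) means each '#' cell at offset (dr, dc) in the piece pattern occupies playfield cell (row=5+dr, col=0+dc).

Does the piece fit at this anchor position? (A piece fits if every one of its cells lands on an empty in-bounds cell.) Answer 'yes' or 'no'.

Check each piece cell at anchor (5, 0):
  offset (0,0) -> (5,0): occupied ('#') -> FAIL
  offset (0,1) -> (5,1): occupied ('#') -> FAIL
  offset (1,1) -> (6,1): occupied ('#') -> FAIL
  offset (2,1) -> (7,1): occupied ('#') -> FAIL
All cells valid: no

Answer: no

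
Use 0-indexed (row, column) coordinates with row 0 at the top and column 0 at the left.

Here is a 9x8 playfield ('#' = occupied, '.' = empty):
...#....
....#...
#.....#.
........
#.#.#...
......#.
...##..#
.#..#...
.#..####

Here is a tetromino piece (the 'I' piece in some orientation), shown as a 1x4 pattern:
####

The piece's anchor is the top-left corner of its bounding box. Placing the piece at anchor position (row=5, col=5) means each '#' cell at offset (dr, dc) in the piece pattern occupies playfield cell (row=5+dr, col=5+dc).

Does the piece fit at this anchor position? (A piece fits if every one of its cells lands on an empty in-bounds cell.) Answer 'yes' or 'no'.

Check each piece cell at anchor (5, 5):
  offset (0,0) -> (5,5): empty -> OK
  offset (0,1) -> (5,6): occupied ('#') -> FAIL
  offset (0,2) -> (5,7): empty -> OK
  offset (0,3) -> (5,8): out of bounds -> FAIL
All cells valid: no

Answer: no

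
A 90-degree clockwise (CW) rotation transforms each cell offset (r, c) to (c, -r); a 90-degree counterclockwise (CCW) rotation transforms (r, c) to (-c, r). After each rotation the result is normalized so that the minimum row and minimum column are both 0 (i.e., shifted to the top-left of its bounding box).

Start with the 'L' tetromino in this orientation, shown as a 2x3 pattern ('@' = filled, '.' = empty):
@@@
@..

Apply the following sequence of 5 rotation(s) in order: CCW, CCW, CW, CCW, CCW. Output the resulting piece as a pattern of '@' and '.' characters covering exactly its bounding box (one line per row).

Answer: @@
.@
.@

Derivation:
Start:
@@@
@..
After rotation 1 (CCW):
@.
@.
@@
After rotation 2 (CCW):
..@
@@@
After rotation 3 (CW):
@.
@.
@@
After rotation 4 (CCW):
..@
@@@
After rotation 5 (CCW):
@@
.@
.@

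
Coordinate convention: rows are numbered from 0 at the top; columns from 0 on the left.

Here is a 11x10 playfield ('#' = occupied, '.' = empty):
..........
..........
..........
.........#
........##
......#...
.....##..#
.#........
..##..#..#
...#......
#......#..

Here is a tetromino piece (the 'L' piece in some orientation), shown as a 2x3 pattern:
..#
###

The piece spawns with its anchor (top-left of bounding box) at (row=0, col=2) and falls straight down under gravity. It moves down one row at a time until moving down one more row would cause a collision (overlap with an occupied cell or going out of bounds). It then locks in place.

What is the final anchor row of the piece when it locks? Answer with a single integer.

Spawn at (row=0, col=2). Try each row:
  row 0: fits
  row 1: fits
  row 2: fits
  row 3: fits
  row 4: fits
  row 5: fits
  row 6: fits
  row 7: blocked -> lock at row 6

Answer: 6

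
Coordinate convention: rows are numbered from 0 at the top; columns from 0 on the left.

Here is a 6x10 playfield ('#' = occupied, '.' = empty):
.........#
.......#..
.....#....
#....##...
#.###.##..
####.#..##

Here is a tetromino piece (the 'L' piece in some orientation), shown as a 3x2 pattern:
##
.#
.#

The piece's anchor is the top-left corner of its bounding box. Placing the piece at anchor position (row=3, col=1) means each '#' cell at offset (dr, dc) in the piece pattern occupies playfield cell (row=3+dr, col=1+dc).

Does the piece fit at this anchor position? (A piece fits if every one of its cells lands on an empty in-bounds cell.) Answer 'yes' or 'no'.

Check each piece cell at anchor (3, 1):
  offset (0,0) -> (3,1): empty -> OK
  offset (0,1) -> (3,2): empty -> OK
  offset (1,1) -> (4,2): occupied ('#') -> FAIL
  offset (2,1) -> (5,2): occupied ('#') -> FAIL
All cells valid: no

Answer: no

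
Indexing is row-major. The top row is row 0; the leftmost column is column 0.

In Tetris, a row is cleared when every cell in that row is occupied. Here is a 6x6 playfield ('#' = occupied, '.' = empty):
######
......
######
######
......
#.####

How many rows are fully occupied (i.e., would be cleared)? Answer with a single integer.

Answer: 3

Derivation:
Check each row:
  row 0: 0 empty cells -> FULL (clear)
  row 1: 6 empty cells -> not full
  row 2: 0 empty cells -> FULL (clear)
  row 3: 0 empty cells -> FULL (clear)
  row 4: 6 empty cells -> not full
  row 5: 1 empty cell -> not full
Total rows cleared: 3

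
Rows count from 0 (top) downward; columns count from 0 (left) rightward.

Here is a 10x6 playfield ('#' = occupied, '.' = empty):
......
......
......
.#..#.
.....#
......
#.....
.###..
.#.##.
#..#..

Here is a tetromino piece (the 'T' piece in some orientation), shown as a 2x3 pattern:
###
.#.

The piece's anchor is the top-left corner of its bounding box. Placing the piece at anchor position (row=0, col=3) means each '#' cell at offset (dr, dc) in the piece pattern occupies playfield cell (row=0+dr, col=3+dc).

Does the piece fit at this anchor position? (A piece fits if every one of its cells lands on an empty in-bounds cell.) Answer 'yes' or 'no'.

Check each piece cell at anchor (0, 3):
  offset (0,0) -> (0,3): empty -> OK
  offset (0,1) -> (0,4): empty -> OK
  offset (0,2) -> (0,5): empty -> OK
  offset (1,1) -> (1,4): empty -> OK
All cells valid: yes

Answer: yes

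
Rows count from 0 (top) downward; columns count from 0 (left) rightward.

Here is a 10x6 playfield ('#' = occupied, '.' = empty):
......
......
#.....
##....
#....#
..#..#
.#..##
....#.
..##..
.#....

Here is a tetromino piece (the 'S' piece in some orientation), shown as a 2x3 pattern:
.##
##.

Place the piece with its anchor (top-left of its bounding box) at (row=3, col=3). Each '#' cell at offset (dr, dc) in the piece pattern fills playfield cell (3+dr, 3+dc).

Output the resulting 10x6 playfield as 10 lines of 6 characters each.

Answer: ......
......
#.....
##..##
#..###
..#..#
.#..##
....#.
..##..
.#....

Derivation:
Fill (3+0,3+1) = (3,4)
Fill (3+0,3+2) = (3,5)
Fill (3+1,3+0) = (4,3)
Fill (3+1,3+1) = (4,4)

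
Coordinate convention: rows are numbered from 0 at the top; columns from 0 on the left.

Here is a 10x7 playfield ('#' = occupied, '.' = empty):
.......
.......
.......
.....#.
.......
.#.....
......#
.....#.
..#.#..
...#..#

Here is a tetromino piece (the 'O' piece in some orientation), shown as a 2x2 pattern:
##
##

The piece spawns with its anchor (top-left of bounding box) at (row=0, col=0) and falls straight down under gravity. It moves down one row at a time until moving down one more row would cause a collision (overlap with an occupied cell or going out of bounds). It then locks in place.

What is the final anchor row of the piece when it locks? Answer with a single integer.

Answer: 3

Derivation:
Spawn at (row=0, col=0). Try each row:
  row 0: fits
  row 1: fits
  row 2: fits
  row 3: fits
  row 4: blocked -> lock at row 3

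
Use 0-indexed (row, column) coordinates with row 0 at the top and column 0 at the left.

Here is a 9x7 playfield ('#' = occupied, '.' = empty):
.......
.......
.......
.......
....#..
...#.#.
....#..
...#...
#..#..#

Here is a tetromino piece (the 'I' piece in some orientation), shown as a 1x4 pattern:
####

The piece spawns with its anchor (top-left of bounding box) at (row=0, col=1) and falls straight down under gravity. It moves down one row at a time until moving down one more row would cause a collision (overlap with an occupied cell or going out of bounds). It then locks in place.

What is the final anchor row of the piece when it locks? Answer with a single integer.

Spawn at (row=0, col=1). Try each row:
  row 0: fits
  row 1: fits
  row 2: fits
  row 3: fits
  row 4: blocked -> lock at row 3

Answer: 3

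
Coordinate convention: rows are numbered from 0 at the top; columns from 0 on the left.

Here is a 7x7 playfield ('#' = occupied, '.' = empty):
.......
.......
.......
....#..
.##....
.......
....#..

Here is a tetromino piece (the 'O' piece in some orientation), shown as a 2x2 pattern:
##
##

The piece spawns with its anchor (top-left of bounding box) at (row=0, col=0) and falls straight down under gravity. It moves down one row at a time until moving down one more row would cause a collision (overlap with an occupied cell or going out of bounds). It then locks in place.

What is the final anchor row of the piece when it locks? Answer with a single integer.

Spawn at (row=0, col=0). Try each row:
  row 0: fits
  row 1: fits
  row 2: fits
  row 3: blocked -> lock at row 2

Answer: 2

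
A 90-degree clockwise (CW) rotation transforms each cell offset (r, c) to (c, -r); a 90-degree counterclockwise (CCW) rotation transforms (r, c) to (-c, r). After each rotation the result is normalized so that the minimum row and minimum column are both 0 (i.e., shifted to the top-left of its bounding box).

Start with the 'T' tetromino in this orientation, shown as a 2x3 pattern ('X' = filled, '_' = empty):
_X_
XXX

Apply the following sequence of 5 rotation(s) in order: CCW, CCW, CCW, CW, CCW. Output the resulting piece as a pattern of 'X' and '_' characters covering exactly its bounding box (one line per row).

Start:
_X_
XXX
After rotation 1 (CCW):
_X
XX
_X
After rotation 2 (CCW):
XXX
_X_
After rotation 3 (CCW):
X_
XX
X_
After rotation 4 (CW):
XXX
_X_
After rotation 5 (CCW):
X_
XX
X_

Answer: X_
XX
X_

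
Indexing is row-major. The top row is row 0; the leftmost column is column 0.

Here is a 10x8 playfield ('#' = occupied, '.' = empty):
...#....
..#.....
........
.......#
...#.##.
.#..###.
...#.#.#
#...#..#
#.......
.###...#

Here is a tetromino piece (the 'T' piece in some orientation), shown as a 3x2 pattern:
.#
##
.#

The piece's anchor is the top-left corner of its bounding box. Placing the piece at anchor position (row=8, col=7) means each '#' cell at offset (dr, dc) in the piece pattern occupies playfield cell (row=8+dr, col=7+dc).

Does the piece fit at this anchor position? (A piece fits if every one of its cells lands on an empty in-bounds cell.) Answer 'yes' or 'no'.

Check each piece cell at anchor (8, 7):
  offset (0,1) -> (8,8): out of bounds -> FAIL
  offset (1,0) -> (9,7): occupied ('#') -> FAIL
  offset (1,1) -> (9,8): out of bounds -> FAIL
  offset (2,1) -> (10,8): out of bounds -> FAIL
All cells valid: no

Answer: no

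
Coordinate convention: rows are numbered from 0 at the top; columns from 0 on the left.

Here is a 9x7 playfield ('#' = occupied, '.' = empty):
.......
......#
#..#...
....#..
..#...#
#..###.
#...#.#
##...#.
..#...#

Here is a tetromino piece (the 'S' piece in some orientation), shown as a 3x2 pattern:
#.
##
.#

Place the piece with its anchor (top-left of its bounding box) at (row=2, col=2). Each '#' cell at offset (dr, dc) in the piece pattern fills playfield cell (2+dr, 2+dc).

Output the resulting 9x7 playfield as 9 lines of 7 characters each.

Answer: .......
......#
#.##...
..###..
..##..#
#..###.
#...#.#
##...#.
..#...#

Derivation:
Fill (2+0,2+0) = (2,2)
Fill (2+1,2+0) = (3,2)
Fill (2+1,2+1) = (3,3)
Fill (2+2,2+1) = (4,3)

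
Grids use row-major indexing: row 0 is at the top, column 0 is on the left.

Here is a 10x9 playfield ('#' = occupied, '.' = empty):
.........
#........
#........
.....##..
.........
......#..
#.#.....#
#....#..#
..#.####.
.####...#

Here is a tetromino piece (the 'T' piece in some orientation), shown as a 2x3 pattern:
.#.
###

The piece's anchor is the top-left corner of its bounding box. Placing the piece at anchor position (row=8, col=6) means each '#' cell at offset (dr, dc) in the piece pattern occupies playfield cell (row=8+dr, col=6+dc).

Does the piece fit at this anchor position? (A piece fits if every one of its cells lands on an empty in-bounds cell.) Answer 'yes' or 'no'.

Check each piece cell at anchor (8, 6):
  offset (0,1) -> (8,7): occupied ('#') -> FAIL
  offset (1,0) -> (9,6): empty -> OK
  offset (1,1) -> (9,7): empty -> OK
  offset (1,2) -> (9,8): occupied ('#') -> FAIL
All cells valid: no

Answer: no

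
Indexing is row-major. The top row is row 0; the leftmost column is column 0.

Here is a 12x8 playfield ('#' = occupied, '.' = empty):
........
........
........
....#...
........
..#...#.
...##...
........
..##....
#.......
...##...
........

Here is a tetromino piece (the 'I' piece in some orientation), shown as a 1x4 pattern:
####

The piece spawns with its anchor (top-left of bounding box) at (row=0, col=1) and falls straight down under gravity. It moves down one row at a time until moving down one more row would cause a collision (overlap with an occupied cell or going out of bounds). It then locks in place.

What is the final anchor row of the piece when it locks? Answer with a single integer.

Answer: 2

Derivation:
Spawn at (row=0, col=1). Try each row:
  row 0: fits
  row 1: fits
  row 2: fits
  row 3: blocked -> lock at row 2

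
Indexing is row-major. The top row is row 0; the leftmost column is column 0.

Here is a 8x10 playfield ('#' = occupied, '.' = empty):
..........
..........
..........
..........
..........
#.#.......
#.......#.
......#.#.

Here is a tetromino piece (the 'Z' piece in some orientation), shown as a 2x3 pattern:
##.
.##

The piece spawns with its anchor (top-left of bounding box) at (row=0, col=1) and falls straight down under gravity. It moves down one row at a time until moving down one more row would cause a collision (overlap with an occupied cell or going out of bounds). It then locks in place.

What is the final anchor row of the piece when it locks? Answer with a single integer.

Answer: 3

Derivation:
Spawn at (row=0, col=1). Try each row:
  row 0: fits
  row 1: fits
  row 2: fits
  row 3: fits
  row 4: blocked -> lock at row 3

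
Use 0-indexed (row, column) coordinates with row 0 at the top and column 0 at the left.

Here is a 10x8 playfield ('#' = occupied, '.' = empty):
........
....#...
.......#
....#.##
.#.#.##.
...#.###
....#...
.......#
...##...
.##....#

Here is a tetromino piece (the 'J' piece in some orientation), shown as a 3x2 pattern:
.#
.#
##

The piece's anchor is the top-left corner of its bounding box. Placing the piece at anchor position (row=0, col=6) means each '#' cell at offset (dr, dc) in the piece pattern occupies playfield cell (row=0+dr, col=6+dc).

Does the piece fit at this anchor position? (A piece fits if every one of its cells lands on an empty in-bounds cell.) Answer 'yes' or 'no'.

Check each piece cell at anchor (0, 6):
  offset (0,1) -> (0,7): empty -> OK
  offset (1,1) -> (1,7): empty -> OK
  offset (2,0) -> (2,6): empty -> OK
  offset (2,1) -> (2,7): occupied ('#') -> FAIL
All cells valid: no

Answer: no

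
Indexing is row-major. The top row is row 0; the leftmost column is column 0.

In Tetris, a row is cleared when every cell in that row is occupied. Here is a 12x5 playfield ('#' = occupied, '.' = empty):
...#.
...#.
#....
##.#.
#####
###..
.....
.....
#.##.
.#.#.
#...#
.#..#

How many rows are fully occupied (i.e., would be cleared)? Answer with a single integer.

Check each row:
  row 0: 4 empty cells -> not full
  row 1: 4 empty cells -> not full
  row 2: 4 empty cells -> not full
  row 3: 2 empty cells -> not full
  row 4: 0 empty cells -> FULL (clear)
  row 5: 2 empty cells -> not full
  row 6: 5 empty cells -> not full
  row 7: 5 empty cells -> not full
  row 8: 2 empty cells -> not full
  row 9: 3 empty cells -> not full
  row 10: 3 empty cells -> not full
  row 11: 3 empty cells -> not full
Total rows cleared: 1

Answer: 1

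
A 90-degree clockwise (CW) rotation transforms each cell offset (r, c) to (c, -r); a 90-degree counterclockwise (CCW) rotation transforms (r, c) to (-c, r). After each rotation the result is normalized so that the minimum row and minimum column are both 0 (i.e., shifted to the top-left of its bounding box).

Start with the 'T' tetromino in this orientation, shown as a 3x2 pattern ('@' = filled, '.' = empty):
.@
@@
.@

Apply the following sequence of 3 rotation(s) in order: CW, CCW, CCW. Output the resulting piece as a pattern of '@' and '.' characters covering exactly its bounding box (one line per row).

Answer: @@@
.@.

Derivation:
Start:
.@
@@
.@
After rotation 1 (CW):
.@.
@@@
After rotation 2 (CCW):
.@
@@
.@
After rotation 3 (CCW):
@@@
.@.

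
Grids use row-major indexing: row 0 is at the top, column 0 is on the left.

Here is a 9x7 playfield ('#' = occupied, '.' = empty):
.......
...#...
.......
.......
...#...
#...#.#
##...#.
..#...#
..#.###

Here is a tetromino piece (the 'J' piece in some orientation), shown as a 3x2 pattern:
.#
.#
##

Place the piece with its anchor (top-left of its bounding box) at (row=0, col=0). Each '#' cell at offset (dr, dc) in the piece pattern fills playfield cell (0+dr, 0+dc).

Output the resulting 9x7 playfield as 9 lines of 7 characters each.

Answer: .#.....
.#.#...
##.....
.......
...#...
#...#.#
##...#.
..#...#
..#.###

Derivation:
Fill (0+0,0+1) = (0,1)
Fill (0+1,0+1) = (1,1)
Fill (0+2,0+0) = (2,0)
Fill (0+2,0+1) = (2,1)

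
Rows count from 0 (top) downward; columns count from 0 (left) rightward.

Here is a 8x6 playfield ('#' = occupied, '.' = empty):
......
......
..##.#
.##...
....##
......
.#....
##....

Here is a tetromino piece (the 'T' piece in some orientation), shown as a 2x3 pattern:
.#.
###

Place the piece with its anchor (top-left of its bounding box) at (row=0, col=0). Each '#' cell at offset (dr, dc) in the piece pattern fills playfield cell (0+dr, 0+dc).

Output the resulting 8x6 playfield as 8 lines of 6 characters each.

Answer: .#....
###...
..##.#
.##...
....##
......
.#....
##....

Derivation:
Fill (0+0,0+1) = (0,1)
Fill (0+1,0+0) = (1,0)
Fill (0+1,0+1) = (1,1)
Fill (0+1,0+2) = (1,2)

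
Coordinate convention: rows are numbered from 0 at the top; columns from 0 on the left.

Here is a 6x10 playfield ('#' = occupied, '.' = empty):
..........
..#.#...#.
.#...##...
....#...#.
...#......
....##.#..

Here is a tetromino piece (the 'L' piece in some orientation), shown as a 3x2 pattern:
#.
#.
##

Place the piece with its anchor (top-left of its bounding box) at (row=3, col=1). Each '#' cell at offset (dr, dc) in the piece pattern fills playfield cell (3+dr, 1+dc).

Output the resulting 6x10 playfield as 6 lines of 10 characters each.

Fill (3+0,1+0) = (3,1)
Fill (3+1,1+0) = (4,1)
Fill (3+2,1+0) = (5,1)
Fill (3+2,1+1) = (5,2)

Answer: ..........
..#.#...#.
.#...##...
.#..#...#.
.#.#......
.##.##.#..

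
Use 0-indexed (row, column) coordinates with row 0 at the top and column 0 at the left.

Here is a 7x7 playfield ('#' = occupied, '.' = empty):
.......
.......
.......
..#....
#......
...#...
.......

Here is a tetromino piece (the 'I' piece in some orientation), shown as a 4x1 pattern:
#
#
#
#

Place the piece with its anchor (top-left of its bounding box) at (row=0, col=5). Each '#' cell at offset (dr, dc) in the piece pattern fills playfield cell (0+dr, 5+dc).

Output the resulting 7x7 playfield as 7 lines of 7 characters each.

Fill (0+0,5+0) = (0,5)
Fill (0+1,5+0) = (1,5)
Fill (0+2,5+0) = (2,5)
Fill (0+3,5+0) = (3,5)

Answer: .....#.
.....#.
.....#.
..#..#.
#......
...#...
.......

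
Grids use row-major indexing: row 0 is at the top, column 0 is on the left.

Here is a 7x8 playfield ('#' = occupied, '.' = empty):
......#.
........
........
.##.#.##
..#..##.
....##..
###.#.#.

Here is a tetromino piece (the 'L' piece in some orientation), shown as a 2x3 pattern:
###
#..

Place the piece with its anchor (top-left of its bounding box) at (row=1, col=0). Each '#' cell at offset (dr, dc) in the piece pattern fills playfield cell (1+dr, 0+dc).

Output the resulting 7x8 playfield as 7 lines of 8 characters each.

Fill (1+0,0+0) = (1,0)
Fill (1+0,0+1) = (1,1)
Fill (1+0,0+2) = (1,2)
Fill (1+1,0+0) = (2,0)

Answer: ......#.
###.....
#.......
.##.#.##
..#..##.
....##..
###.#.#.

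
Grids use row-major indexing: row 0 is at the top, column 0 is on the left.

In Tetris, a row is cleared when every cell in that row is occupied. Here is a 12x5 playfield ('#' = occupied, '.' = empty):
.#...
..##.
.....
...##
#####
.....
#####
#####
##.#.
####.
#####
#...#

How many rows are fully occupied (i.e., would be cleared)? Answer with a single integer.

Check each row:
  row 0: 4 empty cells -> not full
  row 1: 3 empty cells -> not full
  row 2: 5 empty cells -> not full
  row 3: 3 empty cells -> not full
  row 4: 0 empty cells -> FULL (clear)
  row 5: 5 empty cells -> not full
  row 6: 0 empty cells -> FULL (clear)
  row 7: 0 empty cells -> FULL (clear)
  row 8: 2 empty cells -> not full
  row 9: 1 empty cell -> not full
  row 10: 0 empty cells -> FULL (clear)
  row 11: 3 empty cells -> not full
Total rows cleared: 4

Answer: 4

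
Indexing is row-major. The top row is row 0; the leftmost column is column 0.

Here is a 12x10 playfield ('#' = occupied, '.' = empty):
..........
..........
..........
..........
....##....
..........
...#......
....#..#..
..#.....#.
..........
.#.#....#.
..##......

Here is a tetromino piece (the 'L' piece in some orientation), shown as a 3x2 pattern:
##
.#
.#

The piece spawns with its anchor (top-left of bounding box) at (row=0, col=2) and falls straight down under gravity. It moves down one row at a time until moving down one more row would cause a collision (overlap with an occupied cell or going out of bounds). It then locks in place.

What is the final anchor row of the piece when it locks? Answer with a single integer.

Spawn at (row=0, col=2). Try each row:
  row 0: fits
  row 1: fits
  row 2: fits
  row 3: fits
  row 4: blocked -> lock at row 3

Answer: 3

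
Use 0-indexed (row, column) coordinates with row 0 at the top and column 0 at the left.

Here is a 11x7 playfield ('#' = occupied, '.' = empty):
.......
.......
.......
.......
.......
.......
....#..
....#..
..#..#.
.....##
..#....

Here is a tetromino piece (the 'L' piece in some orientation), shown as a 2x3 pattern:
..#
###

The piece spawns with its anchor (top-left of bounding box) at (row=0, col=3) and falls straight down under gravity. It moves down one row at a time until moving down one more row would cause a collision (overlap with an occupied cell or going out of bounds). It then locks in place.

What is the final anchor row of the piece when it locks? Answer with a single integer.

Spawn at (row=0, col=3). Try each row:
  row 0: fits
  row 1: fits
  row 2: fits
  row 3: fits
  row 4: fits
  row 5: blocked -> lock at row 4

Answer: 4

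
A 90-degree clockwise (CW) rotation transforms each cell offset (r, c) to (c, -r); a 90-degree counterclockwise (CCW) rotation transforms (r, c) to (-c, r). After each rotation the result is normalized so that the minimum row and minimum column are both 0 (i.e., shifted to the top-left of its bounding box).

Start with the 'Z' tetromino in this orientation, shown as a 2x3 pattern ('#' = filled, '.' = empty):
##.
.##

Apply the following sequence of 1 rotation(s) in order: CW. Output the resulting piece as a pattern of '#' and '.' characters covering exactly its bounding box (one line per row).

Answer: .#
##
#.

Derivation:
Start:
##.
.##
After rotation 1 (CW):
.#
##
#.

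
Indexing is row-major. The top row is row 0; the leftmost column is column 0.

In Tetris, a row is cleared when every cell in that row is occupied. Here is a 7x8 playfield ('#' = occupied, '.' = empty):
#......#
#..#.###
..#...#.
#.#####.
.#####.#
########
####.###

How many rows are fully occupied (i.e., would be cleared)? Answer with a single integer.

Answer: 1

Derivation:
Check each row:
  row 0: 6 empty cells -> not full
  row 1: 3 empty cells -> not full
  row 2: 6 empty cells -> not full
  row 3: 2 empty cells -> not full
  row 4: 2 empty cells -> not full
  row 5: 0 empty cells -> FULL (clear)
  row 6: 1 empty cell -> not full
Total rows cleared: 1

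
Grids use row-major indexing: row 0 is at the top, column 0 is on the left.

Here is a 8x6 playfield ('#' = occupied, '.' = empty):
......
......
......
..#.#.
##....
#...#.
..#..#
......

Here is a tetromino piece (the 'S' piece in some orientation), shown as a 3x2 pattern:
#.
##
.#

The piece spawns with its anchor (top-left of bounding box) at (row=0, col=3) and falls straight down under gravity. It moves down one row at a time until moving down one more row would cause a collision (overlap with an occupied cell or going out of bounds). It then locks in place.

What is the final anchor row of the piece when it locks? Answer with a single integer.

Spawn at (row=0, col=3). Try each row:
  row 0: fits
  row 1: blocked -> lock at row 0

Answer: 0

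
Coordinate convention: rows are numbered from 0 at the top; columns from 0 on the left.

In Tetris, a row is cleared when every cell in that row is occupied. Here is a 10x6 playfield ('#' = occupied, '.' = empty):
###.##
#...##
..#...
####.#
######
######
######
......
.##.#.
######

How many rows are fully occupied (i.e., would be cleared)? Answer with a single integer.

Answer: 4

Derivation:
Check each row:
  row 0: 1 empty cell -> not full
  row 1: 3 empty cells -> not full
  row 2: 5 empty cells -> not full
  row 3: 1 empty cell -> not full
  row 4: 0 empty cells -> FULL (clear)
  row 5: 0 empty cells -> FULL (clear)
  row 6: 0 empty cells -> FULL (clear)
  row 7: 6 empty cells -> not full
  row 8: 3 empty cells -> not full
  row 9: 0 empty cells -> FULL (clear)
Total rows cleared: 4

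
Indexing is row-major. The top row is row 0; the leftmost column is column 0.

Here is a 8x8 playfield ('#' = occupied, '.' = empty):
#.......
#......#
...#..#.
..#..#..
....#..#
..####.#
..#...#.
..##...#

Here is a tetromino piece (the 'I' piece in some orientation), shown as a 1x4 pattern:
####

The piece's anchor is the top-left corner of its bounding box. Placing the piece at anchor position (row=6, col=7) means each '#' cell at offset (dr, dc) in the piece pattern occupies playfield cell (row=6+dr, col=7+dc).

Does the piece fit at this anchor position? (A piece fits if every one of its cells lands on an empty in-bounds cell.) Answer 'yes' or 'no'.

Check each piece cell at anchor (6, 7):
  offset (0,0) -> (6,7): empty -> OK
  offset (0,1) -> (6,8): out of bounds -> FAIL
  offset (0,2) -> (6,9): out of bounds -> FAIL
  offset (0,3) -> (6,10): out of bounds -> FAIL
All cells valid: no

Answer: no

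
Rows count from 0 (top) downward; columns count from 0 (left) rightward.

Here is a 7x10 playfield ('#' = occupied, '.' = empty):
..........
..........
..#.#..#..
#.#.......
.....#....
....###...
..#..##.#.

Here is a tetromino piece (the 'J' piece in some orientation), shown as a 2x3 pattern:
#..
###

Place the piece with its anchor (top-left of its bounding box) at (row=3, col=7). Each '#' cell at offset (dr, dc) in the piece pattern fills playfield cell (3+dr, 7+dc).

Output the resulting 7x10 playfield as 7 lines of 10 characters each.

Fill (3+0,7+0) = (3,7)
Fill (3+1,7+0) = (4,7)
Fill (3+1,7+1) = (4,8)
Fill (3+1,7+2) = (4,9)

Answer: ..........
..........
..#.#..#..
#.#....#..
.....#.###
....###...
..#..##.#.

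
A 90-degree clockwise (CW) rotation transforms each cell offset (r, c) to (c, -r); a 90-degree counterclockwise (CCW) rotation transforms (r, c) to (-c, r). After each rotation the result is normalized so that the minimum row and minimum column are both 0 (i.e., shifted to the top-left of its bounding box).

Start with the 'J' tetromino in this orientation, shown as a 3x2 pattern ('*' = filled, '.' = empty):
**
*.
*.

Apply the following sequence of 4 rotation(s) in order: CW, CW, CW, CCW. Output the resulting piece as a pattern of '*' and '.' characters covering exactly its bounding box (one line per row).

Answer: .*
.*
**

Derivation:
Start:
**
*.
*.
After rotation 1 (CW):
***
..*
After rotation 2 (CW):
.*
.*
**
After rotation 3 (CW):
*..
***
After rotation 4 (CCW):
.*
.*
**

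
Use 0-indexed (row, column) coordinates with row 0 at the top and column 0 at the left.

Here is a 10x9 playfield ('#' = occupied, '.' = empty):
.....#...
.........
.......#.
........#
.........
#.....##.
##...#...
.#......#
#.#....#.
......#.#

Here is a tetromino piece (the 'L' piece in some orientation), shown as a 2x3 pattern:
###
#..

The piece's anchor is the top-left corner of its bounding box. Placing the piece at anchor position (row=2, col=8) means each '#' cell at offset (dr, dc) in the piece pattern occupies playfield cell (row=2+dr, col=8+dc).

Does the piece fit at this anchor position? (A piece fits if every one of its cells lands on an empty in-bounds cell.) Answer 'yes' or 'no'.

Check each piece cell at anchor (2, 8):
  offset (0,0) -> (2,8): empty -> OK
  offset (0,1) -> (2,9): out of bounds -> FAIL
  offset (0,2) -> (2,10): out of bounds -> FAIL
  offset (1,0) -> (3,8): occupied ('#') -> FAIL
All cells valid: no

Answer: no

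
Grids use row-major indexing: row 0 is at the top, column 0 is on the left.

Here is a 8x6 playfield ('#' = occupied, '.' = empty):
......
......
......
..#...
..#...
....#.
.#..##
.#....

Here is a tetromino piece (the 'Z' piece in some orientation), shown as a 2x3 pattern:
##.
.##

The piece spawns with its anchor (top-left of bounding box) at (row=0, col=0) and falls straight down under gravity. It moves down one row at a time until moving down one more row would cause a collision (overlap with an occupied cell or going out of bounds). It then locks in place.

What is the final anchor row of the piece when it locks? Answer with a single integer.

Answer: 1

Derivation:
Spawn at (row=0, col=0). Try each row:
  row 0: fits
  row 1: fits
  row 2: blocked -> lock at row 1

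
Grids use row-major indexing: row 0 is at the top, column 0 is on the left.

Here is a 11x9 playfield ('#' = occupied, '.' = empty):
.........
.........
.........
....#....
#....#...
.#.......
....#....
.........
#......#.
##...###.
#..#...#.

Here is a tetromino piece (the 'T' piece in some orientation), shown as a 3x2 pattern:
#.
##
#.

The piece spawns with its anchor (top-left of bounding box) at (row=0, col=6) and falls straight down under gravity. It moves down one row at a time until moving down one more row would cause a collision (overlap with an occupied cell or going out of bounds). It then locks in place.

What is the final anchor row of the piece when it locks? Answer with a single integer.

Spawn at (row=0, col=6). Try each row:
  row 0: fits
  row 1: fits
  row 2: fits
  row 3: fits
  row 4: fits
  row 5: fits
  row 6: fits
  row 7: blocked -> lock at row 6

Answer: 6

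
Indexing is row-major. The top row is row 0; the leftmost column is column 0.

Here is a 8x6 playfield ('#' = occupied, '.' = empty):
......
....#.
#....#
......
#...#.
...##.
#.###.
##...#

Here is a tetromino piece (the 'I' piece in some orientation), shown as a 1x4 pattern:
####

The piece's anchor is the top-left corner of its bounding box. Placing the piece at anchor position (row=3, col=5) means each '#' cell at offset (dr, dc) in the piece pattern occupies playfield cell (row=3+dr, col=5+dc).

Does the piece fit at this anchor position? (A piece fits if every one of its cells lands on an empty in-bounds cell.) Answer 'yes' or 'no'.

Answer: no

Derivation:
Check each piece cell at anchor (3, 5):
  offset (0,0) -> (3,5): empty -> OK
  offset (0,1) -> (3,6): out of bounds -> FAIL
  offset (0,2) -> (3,7): out of bounds -> FAIL
  offset (0,3) -> (3,8): out of bounds -> FAIL
All cells valid: no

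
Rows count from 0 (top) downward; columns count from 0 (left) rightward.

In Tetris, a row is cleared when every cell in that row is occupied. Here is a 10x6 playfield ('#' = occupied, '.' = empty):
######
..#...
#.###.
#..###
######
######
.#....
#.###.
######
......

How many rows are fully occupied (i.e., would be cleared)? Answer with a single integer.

Check each row:
  row 0: 0 empty cells -> FULL (clear)
  row 1: 5 empty cells -> not full
  row 2: 2 empty cells -> not full
  row 3: 2 empty cells -> not full
  row 4: 0 empty cells -> FULL (clear)
  row 5: 0 empty cells -> FULL (clear)
  row 6: 5 empty cells -> not full
  row 7: 2 empty cells -> not full
  row 8: 0 empty cells -> FULL (clear)
  row 9: 6 empty cells -> not full
Total rows cleared: 4

Answer: 4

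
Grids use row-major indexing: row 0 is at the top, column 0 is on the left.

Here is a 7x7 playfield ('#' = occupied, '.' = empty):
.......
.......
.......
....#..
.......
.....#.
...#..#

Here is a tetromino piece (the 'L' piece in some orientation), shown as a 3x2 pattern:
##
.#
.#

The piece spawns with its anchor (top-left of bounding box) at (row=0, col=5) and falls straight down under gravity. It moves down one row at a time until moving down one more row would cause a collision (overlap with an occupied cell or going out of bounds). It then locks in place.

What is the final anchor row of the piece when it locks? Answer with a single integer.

Spawn at (row=0, col=5). Try each row:
  row 0: fits
  row 1: fits
  row 2: fits
  row 3: fits
  row 4: blocked -> lock at row 3

Answer: 3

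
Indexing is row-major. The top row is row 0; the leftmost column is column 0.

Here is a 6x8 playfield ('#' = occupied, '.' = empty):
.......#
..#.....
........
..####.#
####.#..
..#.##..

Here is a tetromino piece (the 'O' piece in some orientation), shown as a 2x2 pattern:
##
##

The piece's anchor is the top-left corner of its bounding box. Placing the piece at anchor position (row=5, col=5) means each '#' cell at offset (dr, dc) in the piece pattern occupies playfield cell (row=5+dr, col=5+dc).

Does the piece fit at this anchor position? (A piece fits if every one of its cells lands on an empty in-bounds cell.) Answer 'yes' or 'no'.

Answer: no

Derivation:
Check each piece cell at anchor (5, 5):
  offset (0,0) -> (5,5): occupied ('#') -> FAIL
  offset (0,1) -> (5,6): empty -> OK
  offset (1,0) -> (6,5): out of bounds -> FAIL
  offset (1,1) -> (6,6): out of bounds -> FAIL
All cells valid: no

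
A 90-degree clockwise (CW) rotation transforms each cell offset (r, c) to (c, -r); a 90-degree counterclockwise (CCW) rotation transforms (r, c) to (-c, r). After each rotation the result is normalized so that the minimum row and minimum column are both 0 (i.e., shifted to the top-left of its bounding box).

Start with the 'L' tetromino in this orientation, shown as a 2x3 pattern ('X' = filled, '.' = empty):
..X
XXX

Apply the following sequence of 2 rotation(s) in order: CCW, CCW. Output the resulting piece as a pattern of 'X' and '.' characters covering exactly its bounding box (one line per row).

Answer: XXX
X..

Derivation:
Start:
..X
XXX
After rotation 1 (CCW):
XX
.X
.X
After rotation 2 (CCW):
XXX
X..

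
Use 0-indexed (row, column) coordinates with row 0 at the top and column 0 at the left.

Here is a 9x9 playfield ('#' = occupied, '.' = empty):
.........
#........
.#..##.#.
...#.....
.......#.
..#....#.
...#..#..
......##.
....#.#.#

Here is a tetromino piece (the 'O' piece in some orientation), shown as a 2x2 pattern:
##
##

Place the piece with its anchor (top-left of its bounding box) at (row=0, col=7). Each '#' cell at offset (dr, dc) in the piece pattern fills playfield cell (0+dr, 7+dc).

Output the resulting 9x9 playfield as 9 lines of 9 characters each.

Fill (0+0,7+0) = (0,7)
Fill (0+0,7+1) = (0,8)
Fill (0+1,7+0) = (1,7)
Fill (0+1,7+1) = (1,8)

Answer: .......##
#......##
.#..##.#.
...#.....
.......#.
..#....#.
...#..#..
......##.
....#.#.#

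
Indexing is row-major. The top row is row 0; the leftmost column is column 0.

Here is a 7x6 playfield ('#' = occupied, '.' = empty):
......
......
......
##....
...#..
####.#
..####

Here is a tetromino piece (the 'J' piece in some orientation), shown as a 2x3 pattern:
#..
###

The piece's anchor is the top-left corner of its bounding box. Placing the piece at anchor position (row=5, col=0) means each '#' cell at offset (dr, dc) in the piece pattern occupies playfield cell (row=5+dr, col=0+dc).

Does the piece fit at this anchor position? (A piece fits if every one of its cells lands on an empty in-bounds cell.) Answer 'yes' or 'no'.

Check each piece cell at anchor (5, 0):
  offset (0,0) -> (5,0): occupied ('#') -> FAIL
  offset (1,0) -> (6,0): empty -> OK
  offset (1,1) -> (6,1): empty -> OK
  offset (1,2) -> (6,2): occupied ('#') -> FAIL
All cells valid: no

Answer: no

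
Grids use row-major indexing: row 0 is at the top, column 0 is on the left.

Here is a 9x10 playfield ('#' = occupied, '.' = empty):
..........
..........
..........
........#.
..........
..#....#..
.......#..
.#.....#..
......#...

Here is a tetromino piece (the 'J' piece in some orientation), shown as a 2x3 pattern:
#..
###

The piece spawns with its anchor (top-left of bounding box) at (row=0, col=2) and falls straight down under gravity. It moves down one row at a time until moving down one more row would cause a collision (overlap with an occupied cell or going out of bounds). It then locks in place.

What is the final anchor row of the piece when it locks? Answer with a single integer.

Spawn at (row=0, col=2). Try each row:
  row 0: fits
  row 1: fits
  row 2: fits
  row 3: fits
  row 4: blocked -> lock at row 3

Answer: 3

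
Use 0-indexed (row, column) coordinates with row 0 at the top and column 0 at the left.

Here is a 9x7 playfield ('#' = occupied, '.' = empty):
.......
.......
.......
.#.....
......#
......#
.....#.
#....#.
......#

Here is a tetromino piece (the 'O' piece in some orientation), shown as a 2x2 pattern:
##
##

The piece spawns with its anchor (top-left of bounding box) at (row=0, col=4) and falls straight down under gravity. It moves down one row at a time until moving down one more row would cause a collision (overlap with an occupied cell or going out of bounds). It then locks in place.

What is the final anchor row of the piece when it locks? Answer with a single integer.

Spawn at (row=0, col=4). Try each row:
  row 0: fits
  row 1: fits
  row 2: fits
  row 3: fits
  row 4: fits
  row 5: blocked -> lock at row 4

Answer: 4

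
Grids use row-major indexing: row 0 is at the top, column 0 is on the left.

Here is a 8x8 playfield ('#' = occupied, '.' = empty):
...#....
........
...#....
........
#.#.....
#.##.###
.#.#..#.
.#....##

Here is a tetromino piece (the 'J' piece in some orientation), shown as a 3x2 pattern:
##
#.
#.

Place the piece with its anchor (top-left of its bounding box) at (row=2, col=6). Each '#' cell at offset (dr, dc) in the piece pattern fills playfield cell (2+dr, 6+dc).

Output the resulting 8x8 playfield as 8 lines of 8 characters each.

Fill (2+0,6+0) = (2,6)
Fill (2+0,6+1) = (2,7)
Fill (2+1,6+0) = (3,6)
Fill (2+2,6+0) = (4,6)

Answer: ...#....
........
...#..##
......#.
#.#...#.
#.##.###
.#.#..#.
.#....##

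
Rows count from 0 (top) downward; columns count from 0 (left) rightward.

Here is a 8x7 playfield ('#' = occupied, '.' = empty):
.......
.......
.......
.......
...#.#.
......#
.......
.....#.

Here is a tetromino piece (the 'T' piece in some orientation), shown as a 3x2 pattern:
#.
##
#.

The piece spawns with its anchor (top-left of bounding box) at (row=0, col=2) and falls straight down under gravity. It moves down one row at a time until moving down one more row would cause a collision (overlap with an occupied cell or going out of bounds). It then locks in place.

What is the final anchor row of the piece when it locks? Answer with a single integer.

Spawn at (row=0, col=2). Try each row:
  row 0: fits
  row 1: fits
  row 2: fits
  row 3: blocked -> lock at row 2

Answer: 2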